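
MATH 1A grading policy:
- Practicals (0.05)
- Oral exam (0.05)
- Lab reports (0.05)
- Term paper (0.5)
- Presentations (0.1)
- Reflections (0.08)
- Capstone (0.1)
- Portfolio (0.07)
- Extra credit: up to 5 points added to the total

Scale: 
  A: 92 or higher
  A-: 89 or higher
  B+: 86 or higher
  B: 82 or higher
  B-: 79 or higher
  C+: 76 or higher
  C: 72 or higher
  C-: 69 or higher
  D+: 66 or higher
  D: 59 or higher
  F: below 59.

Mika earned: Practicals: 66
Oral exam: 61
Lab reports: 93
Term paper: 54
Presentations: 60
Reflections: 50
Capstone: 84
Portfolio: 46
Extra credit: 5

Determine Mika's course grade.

Weighted total:
  Practicals 66 × 0.05 = 3.3
  Oral exam 61 × 0.05 = 3.05
  Lab reports 93 × 0.05 = 4.65
  Term paper 54 × 0.5 = 27
  Presentations 60 × 0.1 = 6
  Reflections 50 × 0.08 = 4
  Capstone 84 × 0.1 = 8.4
  Portfolio 46 × 0.07 = 3.22
Sum = 59.62
Extra credit: 59.62 + 5 = 64.62
64.62 is ≥ 59 and < 66 → D

D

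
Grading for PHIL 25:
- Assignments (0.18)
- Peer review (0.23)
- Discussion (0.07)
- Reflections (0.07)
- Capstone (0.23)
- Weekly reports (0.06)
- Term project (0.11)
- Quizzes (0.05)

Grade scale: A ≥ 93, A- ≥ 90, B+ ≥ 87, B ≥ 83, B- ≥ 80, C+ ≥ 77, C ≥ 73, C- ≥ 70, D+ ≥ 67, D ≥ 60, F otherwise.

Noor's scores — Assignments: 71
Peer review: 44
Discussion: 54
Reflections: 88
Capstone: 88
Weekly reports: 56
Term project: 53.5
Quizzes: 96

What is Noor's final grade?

D+

Weighted total:
  Assignments 71 × 0.18 = 12.78
  Peer review 44 × 0.23 = 10.12
  Discussion 54 × 0.07 = 3.78
  Reflections 88 × 0.07 = 6.16
  Capstone 88 × 0.23 = 20.24
  Weekly reports 56 × 0.06 = 3.36
  Term project 53.5 × 0.11 = 5.885
  Quizzes 96 × 0.05 = 4.8
Sum = 67.125
67.125 is ≥ 67 and < 70 → D+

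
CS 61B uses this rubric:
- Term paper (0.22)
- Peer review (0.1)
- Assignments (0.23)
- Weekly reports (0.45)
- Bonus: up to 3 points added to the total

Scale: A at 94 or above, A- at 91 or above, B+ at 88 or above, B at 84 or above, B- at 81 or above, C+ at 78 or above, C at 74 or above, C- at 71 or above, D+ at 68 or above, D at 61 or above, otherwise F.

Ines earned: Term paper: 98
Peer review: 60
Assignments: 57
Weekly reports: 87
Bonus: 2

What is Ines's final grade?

Weighted total:
  Term paper 98 × 0.22 = 21.56
  Peer review 60 × 0.1 = 6
  Assignments 57 × 0.23 = 13.11
  Weekly reports 87 × 0.45 = 39.15
Sum = 79.82
Bonus: 79.82 + 2 = 81.82
81.82 is ≥ 81 and < 84 → B-

B-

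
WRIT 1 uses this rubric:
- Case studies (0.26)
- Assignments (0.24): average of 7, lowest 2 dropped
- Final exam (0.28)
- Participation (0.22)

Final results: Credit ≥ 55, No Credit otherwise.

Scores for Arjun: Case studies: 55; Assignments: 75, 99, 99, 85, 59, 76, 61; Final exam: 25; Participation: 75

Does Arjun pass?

Assignments: drop 59, 61 → average of remaining 5 = 434/5 = 86.8
Weighted total:
  Case studies 55 × 0.26 = 14.3
  Assignments 86.8 × 0.24 = 20.832
  Final exam 25 × 0.28 = 7
  Participation 75 × 0.22 = 16.5
Sum = 58.632
58.632 ≥ 55 → Credit

Credit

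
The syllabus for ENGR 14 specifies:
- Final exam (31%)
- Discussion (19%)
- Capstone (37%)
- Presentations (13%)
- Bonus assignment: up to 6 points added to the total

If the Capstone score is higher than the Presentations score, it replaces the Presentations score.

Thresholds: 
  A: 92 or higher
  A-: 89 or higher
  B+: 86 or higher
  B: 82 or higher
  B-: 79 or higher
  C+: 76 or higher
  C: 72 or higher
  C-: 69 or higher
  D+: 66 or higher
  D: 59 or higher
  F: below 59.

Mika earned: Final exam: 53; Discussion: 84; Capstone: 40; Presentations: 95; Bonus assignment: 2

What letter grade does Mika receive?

D

Capstone (40) ≤ Presentations (95), so Presentations stays at 95.
Weighted total:
  Final exam 53 × 0.31 = 16.43
  Discussion 84 × 0.19 = 15.96
  Capstone 40 × 0.37 = 14.8
  Presentations 95 × 0.13 = 12.35
Sum = 59.54
Bonus assignment: 59.54 + 2 = 61.54
61.54 is ≥ 59 and < 66 → D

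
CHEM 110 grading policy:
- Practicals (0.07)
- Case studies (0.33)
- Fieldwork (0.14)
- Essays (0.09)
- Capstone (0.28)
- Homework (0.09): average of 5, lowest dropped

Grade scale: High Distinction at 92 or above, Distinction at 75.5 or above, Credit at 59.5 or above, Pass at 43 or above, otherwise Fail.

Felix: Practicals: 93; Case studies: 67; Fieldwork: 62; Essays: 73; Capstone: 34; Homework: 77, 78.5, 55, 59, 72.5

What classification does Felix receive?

Homework: drop 55 → average of remaining 4 = 287/4 = 71.75
Weighted total:
  Practicals 93 × 0.07 = 6.51
  Case studies 67 × 0.33 = 22.11
  Fieldwork 62 × 0.14 = 8.68
  Essays 73 × 0.09 = 6.57
  Capstone 34 × 0.28 = 9.52
  Homework 71.75 × 0.09 = 6.4575
Sum = 59.8475
59.8475 is ≥ 59.5 and < 75.5 → Credit

Credit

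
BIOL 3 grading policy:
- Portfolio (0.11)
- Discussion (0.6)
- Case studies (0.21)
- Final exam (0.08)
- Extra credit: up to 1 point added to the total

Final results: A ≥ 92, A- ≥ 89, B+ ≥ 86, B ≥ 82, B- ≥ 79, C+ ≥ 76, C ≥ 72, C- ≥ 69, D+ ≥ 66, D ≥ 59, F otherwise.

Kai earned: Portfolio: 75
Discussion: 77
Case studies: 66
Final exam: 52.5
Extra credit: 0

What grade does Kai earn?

C

Weighted total:
  Portfolio 75 × 0.11 = 8.25
  Discussion 77 × 0.6 = 46.2
  Case studies 66 × 0.21 = 13.86
  Final exam 52.5 × 0.08 = 4.2
Sum = 72.51
Extra credit: 72.51 + 0 = 72.51
72.51 is ≥ 72 and < 76 → C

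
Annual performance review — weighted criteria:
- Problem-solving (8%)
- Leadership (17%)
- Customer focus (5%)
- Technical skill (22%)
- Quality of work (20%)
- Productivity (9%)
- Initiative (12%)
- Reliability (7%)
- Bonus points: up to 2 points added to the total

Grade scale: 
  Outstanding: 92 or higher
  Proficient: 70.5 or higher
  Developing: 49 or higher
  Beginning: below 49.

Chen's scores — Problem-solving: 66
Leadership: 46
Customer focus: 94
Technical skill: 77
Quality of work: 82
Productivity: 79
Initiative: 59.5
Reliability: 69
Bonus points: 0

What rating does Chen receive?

Weighted total:
  Problem-solving 66 × 0.08 = 5.28
  Leadership 46 × 0.17 = 7.82
  Customer focus 94 × 0.05 = 4.7
  Technical skill 77 × 0.22 = 16.94
  Quality of work 82 × 0.2 = 16.4
  Productivity 79 × 0.09 = 7.11
  Initiative 59.5 × 0.12 = 7.14
  Reliability 69 × 0.07 = 4.83
Sum = 70.22
Bonus points: 70.22 + 0 = 70.22
70.22 is ≥ 49 and < 70.5 → Developing

Developing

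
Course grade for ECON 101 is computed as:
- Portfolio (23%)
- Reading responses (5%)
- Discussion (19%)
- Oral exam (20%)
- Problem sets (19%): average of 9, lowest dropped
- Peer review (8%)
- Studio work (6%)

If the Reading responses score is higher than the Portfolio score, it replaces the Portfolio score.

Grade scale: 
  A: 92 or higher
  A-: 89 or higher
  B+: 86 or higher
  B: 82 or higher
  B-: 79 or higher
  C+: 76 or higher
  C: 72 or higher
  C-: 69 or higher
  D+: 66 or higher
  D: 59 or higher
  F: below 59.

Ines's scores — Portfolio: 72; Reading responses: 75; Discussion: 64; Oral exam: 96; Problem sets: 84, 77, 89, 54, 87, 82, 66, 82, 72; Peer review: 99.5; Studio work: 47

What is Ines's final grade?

Problem sets: drop 54 → average of remaining 8 = 639/8 = 79.875
Reading responses (75) > Portfolio (72), so Portfolio counts as 75.
Weighted total:
  Portfolio 75 × 0.23 = 17.25
  Reading responses 75 × 0.05 = 3.75
  Discussion 64 × 0.19 = 12.16
  Oral exam 96 × 0.2 = 19.2
  Problem sets 79.875 × 0.19 = 15.17625
  Peer review 99.5 × 0.08 = 7.96
  Studio work 47 × 0.06 = 2.82
Sum = 78.31625
78.31625 is ≥ 76 and < 79 → C+

C+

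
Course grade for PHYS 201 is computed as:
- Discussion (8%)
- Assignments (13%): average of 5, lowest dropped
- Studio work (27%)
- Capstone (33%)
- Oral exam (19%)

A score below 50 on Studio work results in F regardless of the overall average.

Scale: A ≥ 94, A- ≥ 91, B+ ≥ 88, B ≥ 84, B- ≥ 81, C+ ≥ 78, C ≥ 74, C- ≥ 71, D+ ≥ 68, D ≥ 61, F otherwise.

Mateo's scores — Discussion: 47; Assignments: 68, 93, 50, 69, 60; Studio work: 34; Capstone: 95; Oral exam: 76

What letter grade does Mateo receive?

Assignments: drop 50 → average of remaining 4 = 290/4 = 72.5
Studio work score 34 < 50: minimum not met.
Weighted total:
  Discussion 47 × 0.08 = 3.76
  Assignments 72.5 × 0.13 = 9.425
  Studio work 34 × 0.27 = 9.18
  Capstone 95 × 0.33 = 31.35
  Oral exam 76 × 0.19 = 14.44
Sum = 68.155
Because the Studio work minimum was not met, the result is F.

F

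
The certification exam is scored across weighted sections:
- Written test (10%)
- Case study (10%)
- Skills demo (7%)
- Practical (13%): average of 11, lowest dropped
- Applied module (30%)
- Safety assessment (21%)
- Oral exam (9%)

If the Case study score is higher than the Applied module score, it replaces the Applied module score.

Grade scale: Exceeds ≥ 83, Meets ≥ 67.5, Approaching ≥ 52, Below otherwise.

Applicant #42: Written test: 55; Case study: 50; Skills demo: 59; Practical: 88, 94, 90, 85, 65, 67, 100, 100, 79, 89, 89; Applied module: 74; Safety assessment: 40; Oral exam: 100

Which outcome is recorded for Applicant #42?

Practical: drop 65 → average of remaining 10 = 881/10 = 88.1
Case study (50) ≤ Applied module (74), so Applied module stays at 74.
Weighted total:
  Written test 55 × 0.1 = 5.5
  Case study 50 × 0.1 = 5
  Skills demo 59 × 0.07 = 4.13
  Practical 88.1 × 0.13 = 11.453
  Applied module 74 × 0.3 = 22.2
  Safety assessment 40 × 0.21 = 8.4
  Oral exam 100 × 0.09 = 9
Sum = 65.683
65.683 is ≥ 52 and < 67.5 → Approaching

Approaching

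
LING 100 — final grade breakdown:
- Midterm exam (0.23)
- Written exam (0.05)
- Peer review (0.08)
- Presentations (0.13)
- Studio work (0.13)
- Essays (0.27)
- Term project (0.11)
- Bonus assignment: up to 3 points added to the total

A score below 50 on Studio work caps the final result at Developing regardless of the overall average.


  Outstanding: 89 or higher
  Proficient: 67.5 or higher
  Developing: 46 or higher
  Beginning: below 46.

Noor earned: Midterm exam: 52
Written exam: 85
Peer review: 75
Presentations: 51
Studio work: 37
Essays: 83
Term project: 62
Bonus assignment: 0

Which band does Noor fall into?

Studio work score 37 < 50: minimum not met.
Weighted total:
  Midterm exam 52 × 0.23 = 11.96
  Written exam 85 × 0.05 = 4.25
  Peer review 75 × 0.08 = 6
  Presentations 51 × 0.13 = 6.63
  Studio work 37 × 0.13 = 4.81
  Essays 83 × 0.27 = 22.41
  Term project 62 × 0.11 = 6.82
Sum = 62.88
Bonus assignment: 62.88 + 0 = 62.88
62.88 would be Developing; cap at Developing applies → Developing.

Developing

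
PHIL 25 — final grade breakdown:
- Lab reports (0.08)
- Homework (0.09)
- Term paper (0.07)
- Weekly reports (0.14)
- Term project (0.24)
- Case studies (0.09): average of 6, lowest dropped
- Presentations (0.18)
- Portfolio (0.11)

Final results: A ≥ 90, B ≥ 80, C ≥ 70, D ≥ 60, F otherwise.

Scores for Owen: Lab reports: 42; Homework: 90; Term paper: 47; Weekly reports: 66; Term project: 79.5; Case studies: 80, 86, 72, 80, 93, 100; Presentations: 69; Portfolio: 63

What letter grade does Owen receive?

C

Case studies: drop 72 → average of remaining 5 = 439/5 = 87.8
Weighted total:
  Lab reports 42 × 0.08 = 3.36
  Homework 90 × 0.09 = 8.1
  Term paper 47 × 0.07 = 3.29
  Weekly reports 66 × 0.14 = 9.24
  Term project 79.5 × 0.24 = 19.08
  Case studies 87.8 × 0.09 = 7.902
  Presentations 69 × 0.18 = 12.42
  Portfolio 63 × 0.11 = 6.93
Sum = 70.322
70.322 is ≥ 70 and < 80 → C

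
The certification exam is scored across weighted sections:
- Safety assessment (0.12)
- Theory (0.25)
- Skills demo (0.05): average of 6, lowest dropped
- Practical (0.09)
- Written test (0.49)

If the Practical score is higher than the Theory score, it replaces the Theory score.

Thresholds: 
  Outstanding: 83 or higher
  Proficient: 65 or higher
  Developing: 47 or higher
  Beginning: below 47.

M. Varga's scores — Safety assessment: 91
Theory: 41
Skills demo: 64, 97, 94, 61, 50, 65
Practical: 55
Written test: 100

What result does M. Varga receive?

Proficient

Skills demo: drop 50 → average of remaining 5 = 381/5 = 76.2
Practical (55) > Theory (41), so Theory counts as 55.
Weighted total:
  Safety assessment 91 × 0.12 = 10.92
  Theory 55 × 0.25 = 13.75
  Skills demo 76.2 × 0.05 = 3.81
  Practical 55 × 0.09 = 4.95
  Written test 100 × 0.49 = 49
Sum = 82.43
82.43 is ≥ 65 and < 83 → Proficient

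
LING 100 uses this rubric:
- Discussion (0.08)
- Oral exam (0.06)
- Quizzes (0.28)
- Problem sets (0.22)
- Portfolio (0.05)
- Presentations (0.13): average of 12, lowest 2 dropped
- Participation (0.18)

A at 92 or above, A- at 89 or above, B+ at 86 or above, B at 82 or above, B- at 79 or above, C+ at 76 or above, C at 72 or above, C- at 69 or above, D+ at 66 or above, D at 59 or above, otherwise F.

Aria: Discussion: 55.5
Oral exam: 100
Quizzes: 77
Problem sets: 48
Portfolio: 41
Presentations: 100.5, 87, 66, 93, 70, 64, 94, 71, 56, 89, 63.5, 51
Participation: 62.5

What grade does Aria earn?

D+

Presentations: drop 51, 56 → average of remaining 10 = 798/10 = 79.8
Weighted total:
  Discussion 55.5 × 0.08 = 4.44
  Oral exam 100 × 0.06 = 6
  Quizzes 77 × 0.28 = 21.56
  Problem sets 48 × 0.22 = 10.56
  Portfolio 41 × 0.05 = 2.05
  Presentations 79.8 × 0.13 = 10.374
  Participation 62.5 × 0.18 = 11.25
Sum = 66.234
66.234 is ≥ 66 and < 69 → D+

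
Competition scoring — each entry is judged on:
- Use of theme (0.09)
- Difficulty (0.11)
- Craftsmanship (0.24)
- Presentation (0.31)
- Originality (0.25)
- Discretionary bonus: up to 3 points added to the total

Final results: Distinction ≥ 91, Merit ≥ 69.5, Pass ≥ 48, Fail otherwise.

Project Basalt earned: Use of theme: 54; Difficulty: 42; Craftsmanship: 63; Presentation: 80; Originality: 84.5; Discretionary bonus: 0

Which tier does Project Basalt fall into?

Merit

Weighted total:
  Use of theme 54 × 0.09 = 4.86
  Difficulty 42 × 0.11 = 4.62
  Craftsmanship 63 × 0.24 = 15.12
  Presentation 80 × 0.31 = 24.8
  Originality 84.5 × 0.25 = 21.125
Sum = 70.525
Discretionary bonus: 70.525 + 0 = 70.525
70.525 is ≥ 69.5 and < 91 → Merit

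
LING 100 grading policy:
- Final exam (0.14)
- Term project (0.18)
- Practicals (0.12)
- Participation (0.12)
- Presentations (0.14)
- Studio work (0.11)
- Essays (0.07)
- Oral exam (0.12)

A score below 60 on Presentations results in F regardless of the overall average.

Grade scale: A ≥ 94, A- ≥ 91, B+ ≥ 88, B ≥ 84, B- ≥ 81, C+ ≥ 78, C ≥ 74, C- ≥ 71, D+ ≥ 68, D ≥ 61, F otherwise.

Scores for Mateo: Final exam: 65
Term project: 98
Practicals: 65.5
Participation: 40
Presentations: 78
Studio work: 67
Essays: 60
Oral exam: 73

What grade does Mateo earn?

Presentations score 78 ≥ 60: minimum met.
Weighted total:
  Final exam 65 × 0.14 = 9.1
  Term project 98 × 0.18 = 17.64
  Practicals 65.5 × 0.12 = 7.86
  Participation 40 × 0.12 = 4.8
  Presentations 78 × 0.14 = 10.92
  Studio work 67 × 0.11 = 7.37
  Essays 60 × 0.07 = 4.2
  Oral exam 73 × 0.12 = 8.76
Sum = 70.65
70.65 is ≥ 68 and < 71 → D+

D+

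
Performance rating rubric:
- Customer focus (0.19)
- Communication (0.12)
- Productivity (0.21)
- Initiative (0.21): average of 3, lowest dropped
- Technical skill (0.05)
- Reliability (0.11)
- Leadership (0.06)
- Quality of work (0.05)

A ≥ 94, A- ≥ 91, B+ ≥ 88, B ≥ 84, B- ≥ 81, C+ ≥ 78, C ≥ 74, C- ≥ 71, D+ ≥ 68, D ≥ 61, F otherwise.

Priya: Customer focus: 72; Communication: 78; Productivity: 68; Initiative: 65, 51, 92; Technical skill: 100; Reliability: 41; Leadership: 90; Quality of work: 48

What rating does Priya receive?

C-

Initiative: drop 51 → average of remaining 2 = 157/2 = 78.5
Weighted total:
  Customer focus 72 × 0.19 = 13.68
  Communication 78 × 0.12 = 9.36
  Productivity 68 × 0.21 = 14.28
  Initiative 78.5 × 0.21 = 16.485
  Technical skill 100 × 0.05 = 5
  Reliability 41 × 0.11 = 4.51
  Leadership 90 × 0.06 = 5.4
  Quality of work 48 × 0.05 = 2.4
Sum = 71.115
71.115 is ≥ 71 and < 74 → C-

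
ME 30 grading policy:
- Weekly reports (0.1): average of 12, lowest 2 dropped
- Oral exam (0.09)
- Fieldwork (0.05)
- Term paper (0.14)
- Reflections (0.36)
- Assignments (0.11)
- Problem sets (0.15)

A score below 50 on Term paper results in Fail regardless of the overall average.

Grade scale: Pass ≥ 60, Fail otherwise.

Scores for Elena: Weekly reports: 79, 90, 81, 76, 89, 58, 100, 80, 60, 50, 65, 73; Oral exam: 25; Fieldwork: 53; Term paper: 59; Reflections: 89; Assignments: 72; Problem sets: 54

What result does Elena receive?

Weekly reports: drop 50, 58 → average of remaining 10 = 793/10 = 79.3
Term paper score 59 ≥ 50: minimum met.
Weighted total:
  Weekly reports 79.3 × 0.1 = 7.93
  Oral exam 25 × 0.09 = 2.25
  Fieldwork 53 × 0.05 = 2.65
  Term paper 59 × 0.14 = 8.26
  Reflections 89 × 0.36 = 32.04
  Assignments 72 × 0.11 = 7.92
  Problem sets 54 × 0.15 = 8.1
Sum = 69.15
69.15 ≥ 60 → Pass

Pass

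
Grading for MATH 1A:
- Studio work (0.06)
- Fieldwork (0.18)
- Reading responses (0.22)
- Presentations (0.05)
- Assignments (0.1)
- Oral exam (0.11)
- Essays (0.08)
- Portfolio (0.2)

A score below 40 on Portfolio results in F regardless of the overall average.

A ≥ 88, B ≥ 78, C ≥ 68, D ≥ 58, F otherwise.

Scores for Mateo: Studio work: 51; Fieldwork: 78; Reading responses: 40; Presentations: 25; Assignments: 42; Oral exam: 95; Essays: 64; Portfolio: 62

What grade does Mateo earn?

D

Portfolio score 62 ≥ 40: minimum met.
Weighted total:
  Studio work 51 × 0.06 = 3.06
  Fieldwork 78 × 0.18 = 14.04
  Reading responses 40 × 0.22 = 8.8
  Presentations 25 × 0.05 = 1.25
  Assignments 42 × 0.1 = 4.2
  Oral exam 95 × 0.11 = 10.45
  Essays 64 × 0.08 = 5.12
  Portfolio 62 × 0.2 = 12.4
Sum = 59.32
59.32 is ≥ 58 and < 68 → D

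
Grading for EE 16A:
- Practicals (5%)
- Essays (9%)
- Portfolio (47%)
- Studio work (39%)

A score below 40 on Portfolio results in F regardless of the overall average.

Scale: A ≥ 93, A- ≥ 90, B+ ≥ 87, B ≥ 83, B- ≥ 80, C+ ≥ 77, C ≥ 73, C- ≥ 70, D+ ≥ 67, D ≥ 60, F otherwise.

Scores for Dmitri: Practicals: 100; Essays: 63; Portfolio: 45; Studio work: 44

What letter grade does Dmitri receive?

Portfolio score 45 ≥ 40: minimum met.
Weighted total:
  Practicals 100 × 0.05 = 5
  Essays 63 × 0.09 = 5.67
  Portfolio 45 × 0.47 = 21.15
  Studio work 44 × 0.39 = 17.16
Sum = 48.98
48.98 < 60 → F

F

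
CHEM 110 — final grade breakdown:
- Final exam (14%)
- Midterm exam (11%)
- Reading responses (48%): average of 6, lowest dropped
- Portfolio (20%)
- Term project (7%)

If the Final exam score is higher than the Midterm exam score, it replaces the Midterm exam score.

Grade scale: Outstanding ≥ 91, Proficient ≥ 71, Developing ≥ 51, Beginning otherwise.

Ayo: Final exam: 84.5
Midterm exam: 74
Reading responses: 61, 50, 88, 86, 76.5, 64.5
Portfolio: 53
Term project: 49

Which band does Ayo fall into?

Proficient

Reading responses: drop 50 → average of remaining 5 = 376/5 = 75.2
Final exam (84.5) > Midterm exam (74), so Midterm exam counts as 84.5.
Weighted total:
  Final exam 84.5 × 0.14 = 11.83
  Midterm exam 84.5 × 0.11 = 9.295
  Reading responses 75.2 × 0.48 = 36.096
  Portfolio 53 × 0.2 = 10.6
  Term project 49 × 0.07 = 3.43
Sum = 71.251
71.251 is ≥ 71 and < 91 → Proficient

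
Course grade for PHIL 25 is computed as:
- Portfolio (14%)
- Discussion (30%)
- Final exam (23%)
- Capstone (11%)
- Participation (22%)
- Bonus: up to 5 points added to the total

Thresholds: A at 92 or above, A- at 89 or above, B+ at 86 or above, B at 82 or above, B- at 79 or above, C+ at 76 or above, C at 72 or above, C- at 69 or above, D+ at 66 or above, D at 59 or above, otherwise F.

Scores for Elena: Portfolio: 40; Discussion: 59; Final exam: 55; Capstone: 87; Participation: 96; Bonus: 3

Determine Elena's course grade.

Weighted total:
  Portfolio 40 × 0.14 = 5.6
  Discussion 59 × 0.3 = 17.7
  Final exam 55 × 0.23 = 12.65
  Capstone 87 × 0.11 = 9.57
  Participation 96 × 0.22 = 21.12
Sum = 66.64
Bonus: 66.64 + 3 = 69.64
69.64 is ≥ 69 and < 72 → C-

C-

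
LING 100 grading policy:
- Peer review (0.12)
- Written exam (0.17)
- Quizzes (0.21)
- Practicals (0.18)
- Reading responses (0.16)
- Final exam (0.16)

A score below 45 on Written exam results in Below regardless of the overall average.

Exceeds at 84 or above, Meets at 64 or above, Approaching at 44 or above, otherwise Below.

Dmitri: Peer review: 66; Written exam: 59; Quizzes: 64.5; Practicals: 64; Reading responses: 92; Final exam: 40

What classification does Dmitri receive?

Meets

Written exam score 59 ≥ 45: minimum met.
Weighted total:
  Peer review 66 × 0.12 = 7.92
  Written exam 59 × 0.17 = 10.03
  Quizzes 64.5 × 0.21 = 13.545
  Practicals 64 × 0.18 = 11.52
  Reading responses 92 × 0.16 = 14.72
  Final exam 40 × 0.16 = 6.4
Sum = 64.135
64.135 is ≥ 64 and < 84 → Meets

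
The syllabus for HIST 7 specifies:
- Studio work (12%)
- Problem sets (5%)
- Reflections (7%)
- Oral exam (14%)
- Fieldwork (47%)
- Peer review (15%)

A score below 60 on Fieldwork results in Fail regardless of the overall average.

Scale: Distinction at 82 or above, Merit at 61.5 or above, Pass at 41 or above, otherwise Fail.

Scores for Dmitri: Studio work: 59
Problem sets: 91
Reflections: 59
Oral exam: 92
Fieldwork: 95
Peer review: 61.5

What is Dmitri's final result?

Distinction

Fieldwork score 95 ≥ 60: minimum met.
Weighted total:
  Studio work 59 × 0.12 = 7.08
  Problem sets 91 × 0.05 = 4.55
  Reflections 59 × 0.07 = 4.13
  Oral exam 92 × 0.14 = 12.88
  Fieldwork 95 × 0.47 = 44.65
  Peer review 61.5 × 0.15 = 9.225
Sum = 82.515
82.515 ≥ 82 → Distinction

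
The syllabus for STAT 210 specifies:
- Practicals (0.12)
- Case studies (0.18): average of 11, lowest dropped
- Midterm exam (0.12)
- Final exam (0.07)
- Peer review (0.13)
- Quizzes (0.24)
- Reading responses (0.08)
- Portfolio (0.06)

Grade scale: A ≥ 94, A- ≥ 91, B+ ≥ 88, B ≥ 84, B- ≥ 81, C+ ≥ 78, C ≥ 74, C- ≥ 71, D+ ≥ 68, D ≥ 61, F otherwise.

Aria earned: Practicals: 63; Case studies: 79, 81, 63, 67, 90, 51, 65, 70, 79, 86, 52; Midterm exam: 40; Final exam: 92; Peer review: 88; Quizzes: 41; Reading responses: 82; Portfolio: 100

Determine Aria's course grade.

D

Case studies: drop 51 → average of remaining 10 = 732/10 = 73.2
Weighted total:
  Practicals 63 × 0.12 = 7.56
  Case studies 73.2 × 0.18 = 13.176
  Midterm exam 40 × 0.12 = 4.8
  Final exam 92 × 0.07 = 6.44
  Peer review 88 × 0.13 = 11.44
  Quizzes 41 × 0.24 = 9.84
  Reading responses 82 × 0.08 = 6.56
  Portfolio 100 × 0.06 = 6
Sum = 65.816
65.816 is ≥ 61 and < 68 → D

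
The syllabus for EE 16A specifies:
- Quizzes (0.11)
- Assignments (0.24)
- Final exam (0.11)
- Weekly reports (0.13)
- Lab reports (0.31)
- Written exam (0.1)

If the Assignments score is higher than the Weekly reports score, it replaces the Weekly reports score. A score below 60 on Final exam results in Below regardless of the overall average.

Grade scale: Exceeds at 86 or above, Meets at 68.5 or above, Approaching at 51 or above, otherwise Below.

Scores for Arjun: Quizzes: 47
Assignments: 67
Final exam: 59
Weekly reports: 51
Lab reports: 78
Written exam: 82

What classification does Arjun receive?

Below

Assignments (67) > Weekly reports (51), so Weekly reports counts as 67.
Final exam score 59 < 60: minimum not met.
Weighted total:
  Quizzes 47 × 0.11 = 5.17
  Assignments 67 × 0.24 = 16.08
  Final exam 59 × 0.11 = 6.49
  Weekly reports 67 × 0.13 = 8.71
  Lab reports 78 × 0.31 = 24.18
  Written exam 82 × 0.1 = 8.2
Sum = 68.83
Because the Final exam minimum was not met, the result is Below.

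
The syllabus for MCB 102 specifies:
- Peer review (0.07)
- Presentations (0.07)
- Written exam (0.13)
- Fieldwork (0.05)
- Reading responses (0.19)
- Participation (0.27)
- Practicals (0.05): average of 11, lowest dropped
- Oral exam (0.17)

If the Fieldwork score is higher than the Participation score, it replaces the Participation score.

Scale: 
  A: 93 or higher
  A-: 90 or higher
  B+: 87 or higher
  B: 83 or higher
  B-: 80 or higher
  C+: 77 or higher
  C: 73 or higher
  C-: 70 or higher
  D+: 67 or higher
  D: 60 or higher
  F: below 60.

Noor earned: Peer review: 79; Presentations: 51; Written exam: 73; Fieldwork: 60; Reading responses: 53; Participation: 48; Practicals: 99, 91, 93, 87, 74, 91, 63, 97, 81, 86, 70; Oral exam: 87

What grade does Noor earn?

D

Practicals: drop 63 → average of remaining 10 = 869/10 = 86.9
Fieldwork (60) > Participation (48), so Participation counts as 60.
Weighted total:
  Peer review 79 × 0.07 = 5.53
  Presentations 51 × 0.07 = 3.57
  Written exam 73 × 0.13 = 9.49
  Fieldwork 60 × 0.05 = 3
  Reading responses 53 × 0.19 = 10.07
  Participation 60 × 0.27 = 16.2
  Practicals 86.9 × 0.05 = 4.345
  Oral exam 87 × 0.17 = 14.79
Sum = 66.995
66.995 is ≥ 60 and < 67 → D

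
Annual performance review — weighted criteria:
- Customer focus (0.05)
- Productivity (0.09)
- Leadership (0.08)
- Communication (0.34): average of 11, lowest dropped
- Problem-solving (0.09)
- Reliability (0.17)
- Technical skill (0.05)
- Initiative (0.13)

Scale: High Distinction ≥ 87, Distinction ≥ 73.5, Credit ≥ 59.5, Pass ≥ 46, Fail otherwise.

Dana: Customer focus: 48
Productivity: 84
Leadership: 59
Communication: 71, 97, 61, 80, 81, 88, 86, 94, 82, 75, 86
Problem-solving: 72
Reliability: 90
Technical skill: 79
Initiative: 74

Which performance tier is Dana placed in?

Distinction

Communication: drop 61 → average of remaining 10 = 840/10 = 84
Weighted total:
  Customer focus 48 × 0.05 = 2.4
  Productivity 84 × 0.09 = 7.56
  Leadership 59 × 0.08 = 4.72
  Communication 84 × 0.34 = 28.56
  Problem-solving 72 × 0.09 = 6.48
  Reliability 90 × 0.17 = 15.3
  Technical skill 79 × 0.05 = 3.95
  Initiative 74 × 0.13 = 9.62
Sum = 78.59
78.59 is ≥ 73.5 and < 87 → Distinction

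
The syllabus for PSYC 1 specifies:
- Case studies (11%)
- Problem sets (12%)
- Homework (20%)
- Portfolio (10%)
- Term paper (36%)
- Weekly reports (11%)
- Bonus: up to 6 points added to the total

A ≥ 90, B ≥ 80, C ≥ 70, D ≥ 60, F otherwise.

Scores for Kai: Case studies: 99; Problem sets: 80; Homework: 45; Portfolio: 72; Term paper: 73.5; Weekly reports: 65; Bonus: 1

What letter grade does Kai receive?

Weighted total:
  Case studies 99 × 0.11 = 10.89
  Problem sets 80 × 0.12 = 9.6
  Homework 45 × 0.2 = 9
  Portfolio 72 × 0.1 = 7.2
  Term paper 73.5 × 0.36 = 26.46
  Weekly reports 65 × 0.11 = 7.15
Sum = 70.3
Bonus: 70.3 + 1 = 71.3
71.3 is ≥ 70 and < 80 → C

C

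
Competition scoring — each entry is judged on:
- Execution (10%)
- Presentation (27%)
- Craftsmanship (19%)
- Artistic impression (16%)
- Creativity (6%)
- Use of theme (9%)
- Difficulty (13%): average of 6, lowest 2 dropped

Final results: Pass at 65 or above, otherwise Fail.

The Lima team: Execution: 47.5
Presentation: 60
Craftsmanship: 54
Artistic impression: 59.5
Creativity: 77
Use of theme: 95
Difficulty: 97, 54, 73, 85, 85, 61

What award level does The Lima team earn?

Difficulty: drop 54, 61 → average of remaining 4 = 340/4 = 85
Weighted total:
  Execution 47.5 × 0.1 = 4.75
  Presentation 60 × 0.27 = 16.2
  Craftsmanship 54 × 0.19 = 10.26
  Artistic impression 59.5 × 0.16 = 9.52
  Creativity 77 × 0.06 = 4.62
  Use of theme 95 × 0.09 = 8.55
  Difficulty 85 × 0.13 = 11.05
Sum = 64.95
64.95 < 65 → Fail

Fail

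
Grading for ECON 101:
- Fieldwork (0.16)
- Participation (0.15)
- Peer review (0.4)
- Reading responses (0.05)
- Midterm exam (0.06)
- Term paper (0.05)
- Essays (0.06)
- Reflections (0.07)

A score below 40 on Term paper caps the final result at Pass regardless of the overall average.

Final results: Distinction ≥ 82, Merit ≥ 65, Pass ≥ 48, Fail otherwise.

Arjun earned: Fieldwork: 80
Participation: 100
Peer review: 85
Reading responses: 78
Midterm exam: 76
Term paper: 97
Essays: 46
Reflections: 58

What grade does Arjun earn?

Term paper score 97 ≥ 40: minimum met.
Weighted total:
  Fieldwork 80 × 0.16 = 12.8
  Participation 100 × 0.15 = 15
  Peer review 85 × 0.4 = 34
  Reading responses 78 × 0.05 = 3.9
  Midterm exam 76 × 0.06 = 4.56
  Term paper 97 × 0.05 = 4.85
  Essays 46 × 0.06 = 2.76
  Reflections 58 × 0.07 = 4.06
Sum = 81.93
81.93 is ≥ 65 and < 82 → Merit

Merit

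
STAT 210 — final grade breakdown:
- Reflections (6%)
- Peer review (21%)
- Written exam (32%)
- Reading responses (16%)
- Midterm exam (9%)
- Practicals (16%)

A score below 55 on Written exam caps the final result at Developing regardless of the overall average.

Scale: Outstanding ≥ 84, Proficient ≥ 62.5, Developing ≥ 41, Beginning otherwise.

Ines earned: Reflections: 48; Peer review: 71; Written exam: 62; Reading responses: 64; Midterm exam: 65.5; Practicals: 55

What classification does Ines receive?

Proficient

Written exam score 62 ≥ 55: minimum met.
Weighted total:
  Reflections 48 × 0.06 = 2.88
  Peer review 71 × 0.21 = 14.91
  Written exam 62 × 0.32 = 19.84
  Reading responses 64 × 0.16 = 10.24
  Midterm exam 65.5 × 0.09 = 5.895
  Practicals 55 × 0.16 = 8.8
Sum = 62.565
62.565 is ≥ 62.5 and < 84 → Proficient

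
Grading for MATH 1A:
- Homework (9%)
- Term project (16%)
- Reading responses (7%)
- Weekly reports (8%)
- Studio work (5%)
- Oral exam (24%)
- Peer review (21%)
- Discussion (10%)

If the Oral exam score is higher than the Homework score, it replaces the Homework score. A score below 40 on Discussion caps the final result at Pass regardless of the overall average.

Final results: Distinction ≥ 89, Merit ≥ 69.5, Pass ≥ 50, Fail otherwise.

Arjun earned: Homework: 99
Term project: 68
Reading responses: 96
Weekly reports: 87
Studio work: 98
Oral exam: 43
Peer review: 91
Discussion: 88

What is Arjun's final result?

Merit

Oral exam (43) ≤ Homework (99), so Homework stays at 99.
Discussion score 88 ≥ 40: minimum met.
Weighted total:
  Homework 99 × 0.09 = 8.91
  Term project 68 × 0.16 = 10.88
  Reading responses 96 × 0.07 = 6.72
  Weekly reports 87 × 0.08 = 6.96
  Studio work 98 × 0.05 = 4.9
  Oral exam 43 × 0.24 = 10.32
  Peer review 91 × 0.21 = 19.11
  Discussion 88 × 0.1 = 8.8
Sum = 76.6
76.6 is ≥ 69.5 and < 89 → Merit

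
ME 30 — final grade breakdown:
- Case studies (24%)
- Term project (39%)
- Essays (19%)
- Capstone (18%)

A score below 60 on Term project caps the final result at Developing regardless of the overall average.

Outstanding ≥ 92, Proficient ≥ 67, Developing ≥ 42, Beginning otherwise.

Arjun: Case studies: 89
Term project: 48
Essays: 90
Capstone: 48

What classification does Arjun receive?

Term project score 48 < 60: minimum not met.
Weighted total:
  Case studies 89 × 0.24 = 21.36
  Term project 48 × 0.39 = 18.72
  Essays 90 × 0.19 = 17.1
  Capstone 48 × 0.18 = 8.64
Sum = 65.82
65.82 would be Developing; cap at Developing applies → Developing.

Developing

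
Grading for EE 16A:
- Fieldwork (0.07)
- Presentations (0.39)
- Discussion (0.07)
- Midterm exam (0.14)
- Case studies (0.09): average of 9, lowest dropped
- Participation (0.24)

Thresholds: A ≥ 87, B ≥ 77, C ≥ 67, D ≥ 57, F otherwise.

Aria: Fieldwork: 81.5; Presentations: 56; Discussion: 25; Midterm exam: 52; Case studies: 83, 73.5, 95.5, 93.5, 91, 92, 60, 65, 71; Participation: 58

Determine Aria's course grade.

D

Case studies: drop 60 → average of remaining 8 = 664.5/8 = 83.0625
Weighted total:
  Fieldwork 81.5 × 0.07 = 5.705
  Presentations 56 × 0.39 = 21.84
  Discussion 25 × 0.07 = 1.75
  Midterm exam 52 × 0.14 = 7.28
  Case studies 83.0625 × 0.09 = 7.475625
  Participation 58 × 0.24 = 13.92
Sum = 57.970625
57.970625 is ≥ 57 and < 67 → D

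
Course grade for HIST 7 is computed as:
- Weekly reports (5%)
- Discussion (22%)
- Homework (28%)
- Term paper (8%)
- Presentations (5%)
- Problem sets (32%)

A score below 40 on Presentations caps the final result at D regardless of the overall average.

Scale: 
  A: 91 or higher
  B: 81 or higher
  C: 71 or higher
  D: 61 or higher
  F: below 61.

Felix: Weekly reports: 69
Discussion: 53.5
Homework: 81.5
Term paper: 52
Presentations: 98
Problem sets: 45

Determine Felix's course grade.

Presentations score 98 ≥ 40: minimum met.
Weighted total:
  Weekly reports 69 × 0.05 = 3.45
  Discussion 53.5 × 0.22 = 11.77
  Homework 81.5 × 0.28 = 22.82
  Term paper 52 × 0.08 = 4.16
  Presentations 98 × 0.05 = 4.9
  Problem sets 45 × 0.32 = 14.4
Sum = 61.5
61.5 is ≥ 61 and < 71 → D

D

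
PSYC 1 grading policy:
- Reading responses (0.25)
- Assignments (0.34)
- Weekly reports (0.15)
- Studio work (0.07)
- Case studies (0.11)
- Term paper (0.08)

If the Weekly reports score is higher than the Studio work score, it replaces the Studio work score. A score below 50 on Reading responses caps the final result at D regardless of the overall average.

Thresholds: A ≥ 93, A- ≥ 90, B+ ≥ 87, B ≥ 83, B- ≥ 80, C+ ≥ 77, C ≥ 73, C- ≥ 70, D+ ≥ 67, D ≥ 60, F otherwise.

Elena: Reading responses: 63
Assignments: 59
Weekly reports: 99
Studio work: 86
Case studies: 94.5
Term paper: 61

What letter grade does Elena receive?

C-

Weekly reports (99) > Studio work (86), so Studio work counts as 99.
Reading responses score 63 ≥ 50: minimum met.
Weighted total:
  Reading responses 63 × 0.25 = 15.75
  Assignments 59 × 0.34 = 20.06
  Weekly reports 99 × 0.15 = 14.85
  Studio work 99 × 0.07 = 6.93
  Case studies 94.5 × 0.11 = 10.395
  Term paper 61 × 0.08 = 4.88
Sum = 72.865
72.865 is ≥ 70 and < 73 → C-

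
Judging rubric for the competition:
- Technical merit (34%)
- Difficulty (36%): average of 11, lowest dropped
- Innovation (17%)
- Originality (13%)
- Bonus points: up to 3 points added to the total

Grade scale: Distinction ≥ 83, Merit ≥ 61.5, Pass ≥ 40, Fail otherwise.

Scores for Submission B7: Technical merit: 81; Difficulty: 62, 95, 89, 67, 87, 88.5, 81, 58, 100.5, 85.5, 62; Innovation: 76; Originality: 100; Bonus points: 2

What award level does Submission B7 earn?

Distinction

Difficulty: drop 58 → average of remaining 10 = 817.5/10 = 81.75
Weighted total:
  Technical merit 81 × 0.34 = 27.54
  Difficulty 81.75 × 0.36 = 29.43
  Innovation 76 × 0.17 = 12.92
  Originality 100 × 0.13 = 13
Sum = 82.89
Bonus points: 82.89 + 2 = 84.89
84.89 ≥ 83 → Distinction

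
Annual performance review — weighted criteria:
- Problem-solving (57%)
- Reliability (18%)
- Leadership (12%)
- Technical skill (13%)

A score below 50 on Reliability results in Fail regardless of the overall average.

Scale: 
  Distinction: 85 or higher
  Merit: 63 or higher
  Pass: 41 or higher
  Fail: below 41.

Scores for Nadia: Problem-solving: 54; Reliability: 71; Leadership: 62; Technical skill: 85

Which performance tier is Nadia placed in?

Reliability score 71 ≥ 50: minimum met.
Weighted total:
  Problem-solving 54 × 0.57 = 30.78
  Reliability 71 × 0.18 = 12.78
  Leadership 62 × 0.12 = 7.44
  Technical skill 85 × 0.13 = 11.05
Sum = 62.05
62.05 is ≥ 41 and < 63 → Pass

Pass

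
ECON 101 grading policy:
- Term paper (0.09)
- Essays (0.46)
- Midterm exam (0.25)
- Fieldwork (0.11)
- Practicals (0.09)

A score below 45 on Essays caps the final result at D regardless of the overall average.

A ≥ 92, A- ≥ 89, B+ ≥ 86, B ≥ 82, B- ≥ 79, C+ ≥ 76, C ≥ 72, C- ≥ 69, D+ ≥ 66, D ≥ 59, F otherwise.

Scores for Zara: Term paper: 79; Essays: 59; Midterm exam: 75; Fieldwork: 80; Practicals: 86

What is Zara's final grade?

Essays score 59 ≥ 45: minimum met.
Weighted total:
  Term paper 79 × 0.09 = 7.11
  Essays 59 × 0.46 = 27.14
  Midterm exam 75 × 0.25 = 18.75
  Fieldwork 80 × 0.11 = 8.8
  Practicals 86 × 0.09 = 7.74
Sum = 69.54
69.54 is ≥ 69 and < 72 → C-

C-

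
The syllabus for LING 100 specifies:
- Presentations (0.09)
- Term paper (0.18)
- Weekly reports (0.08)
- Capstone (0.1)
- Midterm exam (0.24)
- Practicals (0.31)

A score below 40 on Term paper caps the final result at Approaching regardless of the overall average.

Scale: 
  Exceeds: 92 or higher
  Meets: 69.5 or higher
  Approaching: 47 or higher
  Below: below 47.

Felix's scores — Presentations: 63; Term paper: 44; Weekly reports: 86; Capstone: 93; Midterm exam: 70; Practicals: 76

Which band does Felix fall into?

Meets

Term paper score 44 ≥ 40: minimum met.
Weighted total:
  Presentations 63 × 0.09 = 5.67
  Term paper 44 × 0.18 = 7.92
  Weekly reports 86 × 0.08 = 6.88
  Capstone 93 × 0.1 = 9.3
  Midterm exam 70 × 0.24 = 16.8
  Practicals 76 × 0.31 = 23.56
Sum = 70.13
70.13 is ≥ 69.5 and < 92 → Meets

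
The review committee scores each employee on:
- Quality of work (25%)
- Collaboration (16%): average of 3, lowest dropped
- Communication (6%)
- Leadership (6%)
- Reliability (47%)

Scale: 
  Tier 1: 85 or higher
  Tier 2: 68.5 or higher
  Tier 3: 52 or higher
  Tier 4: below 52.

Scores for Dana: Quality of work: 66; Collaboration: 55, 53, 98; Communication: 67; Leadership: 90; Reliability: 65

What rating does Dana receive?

Collaboration: drop 53 → average of remaining 2 = 153/2 = 76.5
Weighted total:
  Quality of work 66 × 0.25 = 16.5
  Collaboration 76.5 × 0.16 = 12.24
  Communication 67 × 0.06 = 4.02
  Leadership 90 × 0.06 = 5.4
  Reliability 65 × 0.47 = 30.55
Sum = 68.71
68.71 is ≥ 68.5 and < 85 → Tier 2

Tier 2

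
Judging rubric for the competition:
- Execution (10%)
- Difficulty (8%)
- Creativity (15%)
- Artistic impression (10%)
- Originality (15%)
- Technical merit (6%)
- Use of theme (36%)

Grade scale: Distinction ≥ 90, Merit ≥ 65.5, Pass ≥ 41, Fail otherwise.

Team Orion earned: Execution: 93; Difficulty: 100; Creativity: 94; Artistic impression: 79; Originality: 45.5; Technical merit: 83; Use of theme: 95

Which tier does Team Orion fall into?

Weighted total:
  Execution 93 × 0.1 = 9.3
  Difficulty 100 × 0.08 = 8
  Creativity 94 × 0.15 = 14.1
  Artistic impression 79 × 0.1 = 7.9
  Originality 45.5 × 0.15 = 6.825
  Technical merit 83 × 0.06 = 4.98
  Use of theme 95 × 0.36 = 34.2
Sum = 85.305
85.305 is ≥ 65.5 and < 90 → Merit

Merit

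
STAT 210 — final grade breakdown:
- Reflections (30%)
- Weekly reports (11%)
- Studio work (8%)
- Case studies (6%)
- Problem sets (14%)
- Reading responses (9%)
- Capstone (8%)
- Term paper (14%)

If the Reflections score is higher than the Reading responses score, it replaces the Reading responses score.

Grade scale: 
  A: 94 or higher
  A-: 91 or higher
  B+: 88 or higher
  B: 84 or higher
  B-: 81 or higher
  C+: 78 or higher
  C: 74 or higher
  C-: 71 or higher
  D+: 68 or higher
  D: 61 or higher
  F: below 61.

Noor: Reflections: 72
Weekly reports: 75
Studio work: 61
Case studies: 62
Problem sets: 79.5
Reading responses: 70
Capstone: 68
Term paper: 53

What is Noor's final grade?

D+

Reflections (72) > Reading responses (70), so Reading responses counts as 72.
Weighted total:
  Reflections 72 × 0.3 = 21.6
  Weekly reports 75 × 0.11 = 8.25
  Studio work 61 × 0.08 = 4.88
  Case studies 62 × 0.06 = 3.72
  Problem sets 79.5 × 0.14 = 11.13
  Reading responses 72 × 0.09 = 6.48
  Capstone 68 × 0.08 = 5.44
  Term paper 53 × 0.14 = 7.42
Sum = 68.92
68.92 is ≥ 68 and < 71 → D+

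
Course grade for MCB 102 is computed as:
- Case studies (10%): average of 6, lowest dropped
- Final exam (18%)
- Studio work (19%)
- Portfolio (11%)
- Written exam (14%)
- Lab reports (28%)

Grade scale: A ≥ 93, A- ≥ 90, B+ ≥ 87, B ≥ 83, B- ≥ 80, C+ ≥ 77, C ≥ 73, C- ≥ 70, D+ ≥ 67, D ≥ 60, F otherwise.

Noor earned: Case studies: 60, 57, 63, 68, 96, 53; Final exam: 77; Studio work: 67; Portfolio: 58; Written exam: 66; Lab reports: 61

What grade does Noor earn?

Case studies: drop 53 → average of remaining 5 = 344/5 = 68.8
Weighted total:
  Case studies 68.8 × 0.1 = 6.88
  Final exam 77 × 0.18 = 13.86
  Studio work 67 × 0.19 = 12.73
  Portfolio 58 × 0.11 = 6.38
  Written exam 66 × 0.14 = 9.24
  Lab reports 61 × 0.28 = 17.08
Sum = 66.17
66.17 is ≥ 60 and < 67 → D

D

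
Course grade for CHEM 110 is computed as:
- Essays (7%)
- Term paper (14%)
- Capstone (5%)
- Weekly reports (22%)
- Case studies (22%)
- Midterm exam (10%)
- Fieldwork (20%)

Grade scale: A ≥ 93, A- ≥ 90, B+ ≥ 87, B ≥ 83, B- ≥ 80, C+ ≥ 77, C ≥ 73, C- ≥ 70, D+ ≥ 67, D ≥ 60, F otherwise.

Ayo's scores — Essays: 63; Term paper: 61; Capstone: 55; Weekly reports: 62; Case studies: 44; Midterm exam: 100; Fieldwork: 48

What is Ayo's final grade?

Weighted total:
  Essays 63 × 0.07 = 4.41
  Term paper 61 × 0.14 = 8.54
  Capstone 55 × 0.05 = 2.75
  Weekly reports 62 × 0.22 = 13.64
  Case studies 44 × 0.22 = 9.68
  Midterm exam 100 × 0.1 = 10
  Fieldwork 48 × 0.2 = 9.6
Sum = 58.62
58.62 < 60 → F

F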